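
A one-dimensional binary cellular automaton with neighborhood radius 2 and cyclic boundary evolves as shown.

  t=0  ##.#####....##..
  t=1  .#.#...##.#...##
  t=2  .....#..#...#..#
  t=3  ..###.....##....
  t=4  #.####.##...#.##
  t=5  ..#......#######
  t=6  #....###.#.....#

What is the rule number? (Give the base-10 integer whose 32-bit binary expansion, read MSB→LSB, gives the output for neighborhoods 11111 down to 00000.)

327837863

  ##### -> .   bit 31 = 0  t=0,i=5
  ####. -> .   bit 30 = 0  t=0,i=6
  ###.# -> .   bit 29 = 0  t=4,i=0
  ###.. -> #   bit 28 = 1  t=0,i=7
  ##.## -> .   bit 27 = 0  t=0,i=2
  ##.#. -> .   bit 26 = 0  t=1,i=0
  ##..# -> #   bit 25 = 1  t=0,i=14
  ##... -> #   bit 24 = 1  t=0,i=8
  #.### -> #   bit 23 = 1  t=0,i=3
  #.##. -> .   bit 22 = 0  t=4,i=7
  #.#.# -> .   bit 21 = 0  t=1,i=1
  #.#.. -> .   bit 20 = 0  t=1,i=3
  #..## -> #   bit 19 = 1  t=0,i=15
  #..#. -> .   bit 18 = 0  t=2,i=7
  #...# -> #   bit 17 = 1  t=1,i=5
  #.... -> .   bit 16 = 0  t=0,i=9
  .#### -> .   bit 15 = 0  t=0,i=4
  .###. -> #   bit 14 = 1  t=3,i=3
  .##.# -> #   bit 13 = 1  t=0,i=1
  .##.. -> .   bit 12 = 0  t=0,i=13
  .#.## -> #   bit 11 = 1  t=4,i=13
  .#.#. -> .   bit 10 = 0  t=1,i=2
  .#..# -> .   bit 9 = 0  t=2,i=6
  .#... -> .   bit 8 = 0  t=1,i=4
  ..### -> #   bit 7 = 1  t=3,i=2
  ..##. -> .   bit 6 = 0  t=0,i=0
  ..#.# -> #   bit 5 = 1  t=4,i=12
  ..#.. -> .   bit 4 = 0  t=2,i=5
  ...## -> .   bit 3 = 0  t=0,i=11
  ...#. -> #   bit 2 = 1  t=2,i=4
  ....# -> #   bit 1 = 1  t=0,i=10
  ..... -> #   bit 0 = 1  t=2,i=2
  bits 00010011100010100110100010100111 = 327837863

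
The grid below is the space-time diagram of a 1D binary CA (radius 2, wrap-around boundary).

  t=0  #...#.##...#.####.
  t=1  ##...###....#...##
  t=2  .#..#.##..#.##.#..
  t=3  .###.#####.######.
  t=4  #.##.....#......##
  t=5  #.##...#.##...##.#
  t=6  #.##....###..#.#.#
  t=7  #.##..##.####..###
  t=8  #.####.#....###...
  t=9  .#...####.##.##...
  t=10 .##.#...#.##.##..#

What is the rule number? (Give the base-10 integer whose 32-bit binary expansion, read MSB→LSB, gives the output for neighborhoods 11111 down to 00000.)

914127642

  #####|.  b31=0 t=3,i=7
  ####.|.  b30=0 t=0,i=15
  ###.#|#  b29=1 t=0,i=16
  ###..|#  b28=1 t=1,i=1
  ##.##|.  b27=0 t=3,i=4
  ##.#.|#  b26=1 t=0,i=17
  ##..#|#  b25=1 t=2,i=8
  ##...|.  b24=0 t=0,i=8
  #.###|.  b23=0 t=0,i=13
  #.##.|#  b22=1 t=0,i=6
  #.#.#|#  b21=1 t=6,i=15
  #.#..|#  b20=1 t=0,i=0
  #..##|#  b19=1 t=3,i=0
  #..#.|#  b18=1 t=2,i=3
  #...#|.  b17=0 t=0,i=2
  #....|.  b16=0 t=1,i=9
  .####|.  b15=0 t=0,i=14
  .###.|#  b14=1 t=1,i=6
  .##.#|#  b13=1 t=2,i=13
  .##..|#  b12=1 t=0,i=7
  .#.##|#  b11=1 t=0,i=5
  .#.#.|.  b10=0 t=6,i=14
  .#..#|#  b9=1 t=2,i=2
  .#...|#  b8=1 t=0,i=1
  ..###|.  b7=0 t=1,i=5
  ..##.|.  b6=0 t=5,i=14
  ..#.#|.  b5=0 t=0,i=4
  ..#..|#  b4=1 t=1,i=12
  ...##|#  b3=1 t=1,i=4
  ...#.|.  b2=0 t=0,i=3
  ....#|#  b1=1 t=1,i=10
  .....|.  b0=0 t=4,i=6
  bits 00110110011111000111101100011010 = 914127642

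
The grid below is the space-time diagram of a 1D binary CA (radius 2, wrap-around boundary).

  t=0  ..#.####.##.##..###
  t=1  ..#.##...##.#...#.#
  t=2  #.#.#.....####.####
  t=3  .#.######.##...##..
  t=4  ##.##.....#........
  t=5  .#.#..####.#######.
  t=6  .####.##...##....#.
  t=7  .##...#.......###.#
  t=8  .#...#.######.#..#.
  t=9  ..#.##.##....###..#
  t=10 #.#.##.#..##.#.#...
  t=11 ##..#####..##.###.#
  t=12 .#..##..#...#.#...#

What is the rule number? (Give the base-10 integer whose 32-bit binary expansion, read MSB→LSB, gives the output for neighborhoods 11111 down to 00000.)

  [31] ##### => .  t=2,i=17
  [30] ####. => .  t=0,i=6
  [29] ###.# => .  t=0,i=7
  [28] ###.. => #  t=0,i=18
  [27] ##.## => .  t=0,i=8
  [26] ##.#. => #  t=1,i=11
  [25] ##..# => .  t=0,i=0
  [24] ##... => .  t=1,i=6
  [23] #.### => #  t=0,i=4
  [22] #.##. => #  t=0,i=9
  [21] #.#.# => .  t=2,i=2
  [20] #.#.. => #  t=1,i=12
  [19] #..## => .  t=0,i=15
  [18] #..#. => .  t=0,i=1
  [17] #...# => .  t=1,i=7
  [16] #.... => #  t=2,i=6
  [15] .#### => #  t=0,i=5
  [14] .###. => .  t=0,i=17
  [13] .##.# => #  t=0,i=10
  [12] .##.. => .  t=0,i=13
  [11] .#.## => .  t=0,i=3
  [10] .#.#. => #  t=1,i=17
  [9] .#..# => #  t=1,i=0
  [8] .#... => #  t=1,i=13
  [7] ..### => #  t=0,i=16
  [6] ..##. => .  t=1,i=9
  [5] ..#.# => #  t=0,i=2
  [4] ..#.. => .  t=4,i=10
  [3] ...## => .  t=1,i=8
  [2] ...#. => #  t=1,i=15
  [1] ....# => #  t=2,i=8
  [0] ..... => #  t=2,i=7
  bits 00010100110100011010011110100111 = 349284263

349284263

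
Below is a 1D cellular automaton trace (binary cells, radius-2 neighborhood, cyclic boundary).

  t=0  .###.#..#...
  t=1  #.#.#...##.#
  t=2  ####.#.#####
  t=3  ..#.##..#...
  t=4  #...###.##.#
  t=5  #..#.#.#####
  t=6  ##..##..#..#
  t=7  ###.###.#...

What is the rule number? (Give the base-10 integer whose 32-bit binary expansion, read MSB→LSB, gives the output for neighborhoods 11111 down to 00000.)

1583412571

  nb #####: next=.  (t=2,i=0, bit31=0)
  nb ####.: next=#  (t=2,i=2, bit30=1)
  nb ###.#: next=.  (t=0,i=3, bit29=0)
  nb ###..: next=#  (t=5,i=0, bit28=1)
  nb ##.##: next=#  (t=1,i=10, bit27=1)
  nb ##.#.: next=#  (t=0,i=4, bit26=1)
  nb ##..#: next=#  (t=3,i=6, bit25=1)
  nb ##...: next=.  (t=4,i=1, bit24=0)
  nb #.###: next=.  (t=2,i=7, bit23=0)
  nb #.##.: next=#  (t=1,i=11, bit22=1)
  nb #.#.#: next=#  (t=1,i=2, bit21=1)
  nb #.#..: next=.  (t=0,i=5, bit20=0)
  nb #..##: next=.  (t=6,i=3, bit19=0)
  nb #..#.: next=.  (t=0,i=7, bit18=0)
  nb #...#: next=.  (t=1,i=6, bit17=0)
  nb #....: next=.  (t=0,i=10, bit16=0)
  nb .####: next=#  (t=2,i=8, bit15=1)
  nb .###.: next=#  (t=0,i=2, bit14=1)
  nb .##.#: next=#  (t=1,i=0, bit13=1)
  nb .##..: next=#  (t=3,i=5, bit12=1)
  nb .#.##: next=.  (t=2,i=6, bit11=0)
  nb .#.#.: next=#  (t=1,i=3, bit10=1)
  nb .#..#: next=.  (t=0,i=6, bit9=0)
  nb .#...: next=#  (t=0,i=9, bit8=1)
  nb ..###: next=.  (t=0,i=1, bit7=0)
  nb ..##.: next=#  (t=1,i=8, bit6=1)
  nb ..#.#: next=.  (t=3,i=2, bit5=0)
  nb ..#..: next=#  (t=0,i=8, bit4=1)
  nb ...##: next=#  (t=0,i=0, bit3=1)
  nb ...#.: next=.  (t=3,i=1, bit2=0)
  nb ....#: next=#  (t=0,i=11, bit1=1)
  nb .....: next=#  (t=3,i=11, bit0=1)
  bits 01011110011000001111010101011011 = 1583412571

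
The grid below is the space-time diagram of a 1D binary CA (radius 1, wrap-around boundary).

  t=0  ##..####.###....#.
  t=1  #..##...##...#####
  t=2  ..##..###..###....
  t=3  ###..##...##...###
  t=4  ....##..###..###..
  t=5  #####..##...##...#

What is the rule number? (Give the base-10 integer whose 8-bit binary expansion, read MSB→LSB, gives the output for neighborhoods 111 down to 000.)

47

  ### -> .   bit 7 = 0  t=0,i=5
  ##. -> .   bit 6 = 0  t=0,i=1
  #.# -> #   bit 5 = 1  t=0,i=8
  #.. -> .   bit 4 = 0  t=0,i=2
  .## -> #   bit 3 = 1  t=0,i=0
  .#. -> #   bit 2 = 1  t=0,i=16
  ..# -> #   bit 1 = 1  t=0,i=3
  ... -> #   bit 0 = 1  t=0,i=13
  bits 00101111 = 47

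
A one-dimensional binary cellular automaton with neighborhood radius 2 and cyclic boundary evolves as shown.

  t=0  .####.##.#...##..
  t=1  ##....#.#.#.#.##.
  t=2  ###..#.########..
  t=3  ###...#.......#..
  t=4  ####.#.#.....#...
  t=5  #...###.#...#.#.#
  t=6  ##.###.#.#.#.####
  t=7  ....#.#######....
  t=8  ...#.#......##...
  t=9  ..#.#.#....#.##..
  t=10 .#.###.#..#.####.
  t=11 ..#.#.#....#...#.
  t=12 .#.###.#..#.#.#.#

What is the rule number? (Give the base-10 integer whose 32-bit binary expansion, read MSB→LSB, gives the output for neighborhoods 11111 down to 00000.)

358636940

  ##### -> .   bit 31 = 0  t=2,i=9
  ####. -> .   bit 30 = 0  t=0,i=3
  ###.# -> .   bit 29 = 0  t=0,i=4
  ###.. -> #   bit 28 = 1  t=2,i=2
  ##.## -> .   bit 27 = 0  t=0,i=5
  ##.#. -> #   bit 26 = 1  t=0,i=8
  ##..# -> .   bit 25 = 0  t=2,i=3
  ##... -> #   bit 24 = 1  t=0,i=15
  #.### -> .   bit 23 = 0  t=2,i=7
  #.##. -> #   bit 22 = 1  t=0,i=6
  #.#.# -> #   bit 21 = 1  t=1,i=8
  #.#.. -> .   bit 20 = 0  t=0,i=9
  #..## -> .   bit 19 = 0  t=2,i=16
  #..#. -> .   bit 18 = 0  t=2,i=4
  #...# -> .   bit 17 = 0  t=0,i=11
  #.... -> .   bit 16 = 0  t=1,i=3
  .#### -> .   bit 15 = 0  t=0,i=2
  .###. -> #   bit 14 = 1  t=2,i=1
  .##.# -> .   bit 13 = 0  t=0,i=7
  .##.. -> #   bit 12 = 1  t=0,i=14
  .#.## -> #   bit 11 = 1  t=1,i=13
  .#.#. -> #   bit 10 = 1  t=1,i=7
  .#..# -> .   bit 9 = 0  t=3,i=15
  .#... -> #   bit 8 = 1  t=0,i=10
  ..### -> #   bit 7 = 1  t=0,i=1
  ..##. -> .   bit 6 = 0  t=0,i=13
  ..#.# -> .   bit 5 = 0  t=1,i=6
  ..#.. -> .   bit 4 = 0  t=3,i=6
  ...## -> #   bit 3 = 1  t=0,i=0
  ...#. -> #   bit 2 = 1  t=1,i=5
  ....# -> .   bit 1 = 0  t=1,i=4
  ..... -> .   bit 0 = 0  t=3,i=9
  bits 00010101011000000101110110001100 = 358636940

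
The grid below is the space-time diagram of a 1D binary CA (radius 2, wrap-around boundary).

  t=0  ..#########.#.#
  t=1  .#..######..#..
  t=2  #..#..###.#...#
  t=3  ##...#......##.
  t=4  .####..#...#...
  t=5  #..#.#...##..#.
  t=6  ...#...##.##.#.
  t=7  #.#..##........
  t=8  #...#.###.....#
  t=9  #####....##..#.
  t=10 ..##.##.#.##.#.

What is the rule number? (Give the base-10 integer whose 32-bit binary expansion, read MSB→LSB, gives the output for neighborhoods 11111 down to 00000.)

  nb #####: next=#  (t=0,i=4, bit31=1)
  nb ####.: next=#  (t=0,i=9, bit30=1)
  nb ###.#: next=.  (t=0,i=10, bit29=0)
  nb ###..: next=.  (t=1,i=9, bit28=0)
  nb ##.##: next=.  (t=3,i=14, bit27=0)
  nb ##.#.: next=.  (t=0,i=11, bit26=0)
  nb ##..#: next=#  (t=1,i=10, bit25=1)
  nb ##...: next=#  (t=3,i=2, bit24=1)
  nb #.###: next=.  (t=8,i=6, bit23=0)
  nb #.##.: next=.  (t=3,i=0, bit22=0)
  nb #.#.#: next=#  (t=0,i=12, bit21=1)
  nb #.#..: next=.  (t=0,i=14, bit20=0)
  nb #..##: next=#  (t=0,i=1, bit19=1)
  nb #..#.: next=.  (t=1,i=11, bit18=0)
  nb #...#: next=#  (t=1,i=14, bit17=1)
  nb #....: next=#  (t=3,i=7, bit16=1)
  nb .####: next=.  (t=0,i=3, bit15=0)
  nb .###.: next=.  (t=2,i=7, bit14=0)
  nb .##.#: next=.  (t=3,i=13, bit13=0)
  nb .##..: next=#  (t=2,i=0, bit12=1)
  nb .#.##: next=.  (t=8,i=5, bit11=0)
  nb .#.#.: next=.  (t=0,i=13, bit10=0)
  nb .#..#: next=.  (t=0,i=0, bit9=0)
  nb .#...: next=.  (t=1,i=13, bit8=0)
  nb ..###: next=.  (t=0,i=2, bit7=0)
  nb ..##.: next=.  (t=2,i=14, bit6=0)
  nb ..#.#: next=#  (t=5,i=3, bit5=1)
  nb ..#..: next=.  (t=1,i=1, bit4=0)
  nb ...##: next=#  (t=2,i=13, bit3=1)
  nb ...#.: next=#  (t=1,i=0, bit2=1)
  nb ....#: next=.  (t=3,i=10, bit1=0)
  nb .....: next=.  (t=3,i=8, bit0=0)
  bits 11000011001010110001000000101100 = 3274379308

3274379308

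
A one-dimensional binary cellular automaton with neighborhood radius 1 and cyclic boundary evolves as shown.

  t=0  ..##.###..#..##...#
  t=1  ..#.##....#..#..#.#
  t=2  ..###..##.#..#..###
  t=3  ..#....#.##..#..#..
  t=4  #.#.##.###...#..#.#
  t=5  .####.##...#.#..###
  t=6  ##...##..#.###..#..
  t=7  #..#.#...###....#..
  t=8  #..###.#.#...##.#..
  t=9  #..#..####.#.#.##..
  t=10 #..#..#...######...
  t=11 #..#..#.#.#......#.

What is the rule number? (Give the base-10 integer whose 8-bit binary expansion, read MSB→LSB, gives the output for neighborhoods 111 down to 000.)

45

  nb ###: next=.  (t=0,i=6, bit7=0)
  nb ##.: next=.  (t=0,i=3, bit6=0)
  nb #.#: next=#  (t=0,i=4, bit5=1)
  nb #..: next=.  (t=0,i=0, bit4=0)
  nb .##: next=#  (t=0,i=2, bit3=1)
  nb .#.: next=#  (t=0,i=10, bit2=1)
  nb ..#: next=.  (t=0,i=1, bit1=0)
  nb ...: next=#  (t=0,i=16, bit0=1)
  bits 00101101 = 45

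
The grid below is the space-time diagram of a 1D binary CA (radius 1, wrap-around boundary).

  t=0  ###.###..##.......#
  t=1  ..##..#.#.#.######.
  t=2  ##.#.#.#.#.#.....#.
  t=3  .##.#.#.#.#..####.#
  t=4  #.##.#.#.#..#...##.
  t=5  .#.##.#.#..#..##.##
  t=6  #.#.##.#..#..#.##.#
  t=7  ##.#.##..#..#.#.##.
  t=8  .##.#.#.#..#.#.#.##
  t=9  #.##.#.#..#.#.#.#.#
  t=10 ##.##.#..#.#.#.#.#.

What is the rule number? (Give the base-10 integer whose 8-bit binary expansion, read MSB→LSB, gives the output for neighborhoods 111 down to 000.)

99

  nb ###: next=.  (t=0,i=0, bit7=0)
  nb ##.: next=#  (t=0,i=2, bit6=1)
  nb #.#: next=#  (t=0,i=3, bit5=1)
  nb #..: next=.  (t=0,i=7, bit4=0)
  nb .##: next=.  (t=0,i=4, bit3=0)
  nb .#.: next=.  (t=1,i=6, bit2=0)
  nb ..#: next=#  (t=0,i=8, bit1=1)
  nb ...: next=#  (t=0,i=12, bit0=1)
  bits 01100011 = 99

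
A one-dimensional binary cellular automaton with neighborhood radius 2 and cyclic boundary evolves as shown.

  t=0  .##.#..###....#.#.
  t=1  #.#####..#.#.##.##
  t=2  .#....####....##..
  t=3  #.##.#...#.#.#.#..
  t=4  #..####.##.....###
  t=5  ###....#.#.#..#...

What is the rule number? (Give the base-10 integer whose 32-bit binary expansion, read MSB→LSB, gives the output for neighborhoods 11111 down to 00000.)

  #####|.  b31=0 t=1,i=4
  ####.|.  b30=0 t=1,i=5
  ###.#|.  b29=0 t=1,i=0
  ###..|#  b28=1 t=0,i=9
  ##.##|#  b27=1 t=1,i=1
  ##.#.|#  b26=1 t=0,i=3
  ##..#|#  b25=1 t=1,i=7
  ##...|.  b24=0 t=0,i=10
  #.###|.  b23=0 t=1,i=2
  #.##.|.  b22=0 t=1,i=13
  #.#.#|.  b21=0 t=1,i=11
  #.#..|#  b20=1 t=0,i=4
  #..##|#  b19=1 t=0,i=0
  #..#.|#  b18=1 t=1,i=8
  #...#|.  b17=0 t=2,i=17
  #....|#  b16=1 t=0,i=11
  .####|.  b15=0 t=1,i=3
  .###.|.  b14=0 t=0,i=8
  .##.#|#  b13=1 t=0,i=2
  .##..|#  b12=1 t=2,i=15
  .#.##|.  b11=0 t=1,i=12
  .#.#.|.  b10=0 t=0,i=15
  .#..#|#  b9=1 t=0,i=5
  .#...|#  b8=1 t=2,i=2
  ..###|.  b7=0 t=0,i=7
  ..##.|.  b6=0 t=0,i=1
  ..#.#|#  b5=1 t=0,i=14
  ..#..|.  b4=0 t=2,i=1
  ...##|#  b3=1 t=2,i=5
  ...#.|#  b2=1 t=0,i=13
  ....#|.  b1=0 t=0,i=12
  .....|.  b0=0 t=4,i=12
  bits 00011110000111010011001100101100 = 505230124

505230124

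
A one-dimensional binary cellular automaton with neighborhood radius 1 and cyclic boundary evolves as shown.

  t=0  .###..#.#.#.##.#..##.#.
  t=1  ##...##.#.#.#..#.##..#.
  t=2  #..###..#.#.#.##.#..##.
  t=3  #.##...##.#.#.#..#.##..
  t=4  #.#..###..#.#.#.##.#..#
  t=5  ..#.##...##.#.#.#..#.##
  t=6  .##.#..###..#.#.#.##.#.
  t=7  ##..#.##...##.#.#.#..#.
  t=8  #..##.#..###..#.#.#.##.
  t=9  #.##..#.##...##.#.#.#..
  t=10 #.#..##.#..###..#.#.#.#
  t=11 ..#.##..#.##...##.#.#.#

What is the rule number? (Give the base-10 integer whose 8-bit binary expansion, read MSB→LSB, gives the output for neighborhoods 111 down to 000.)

  nb ###: next=.  (t=0,i=2, bit7=0)
  nb ##.: next=.  (t=0,i=3, bit6=0)
  nb #.#: next=.  (t=0,i=7, bit5=0)
  nb #..: next=.  (t=0,i=4, bit4=0)
  nb .##: next=#  (t=0,i=1, bit3=1)
  nb .#.: next=#  (t=0,i=6, bit2=1)
  nb ..#: next=#  (t=0,i=0, bit1=1)
  nb ...: next=#  (t=1,i=3, bit0=1)
  bits 00001111 = 15

15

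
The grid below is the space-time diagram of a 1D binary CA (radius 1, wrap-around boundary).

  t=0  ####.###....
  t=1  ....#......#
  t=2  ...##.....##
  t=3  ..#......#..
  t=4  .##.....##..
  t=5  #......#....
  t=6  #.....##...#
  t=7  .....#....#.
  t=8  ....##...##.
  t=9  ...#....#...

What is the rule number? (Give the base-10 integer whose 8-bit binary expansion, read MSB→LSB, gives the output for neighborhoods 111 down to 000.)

  [7] ### => .  t=0,i=1
  [6] ##. => .  t=0,i=3
  [5] #.# => #  t=0,i=4
  [4] #.. => .  t=0,i=8
  [3] .## => .  t=0,i=0
  [2] .#. => #  t=1,i=4
  [1] ..# => #  t=0,i=11
  [0] ... => .  t=0,i=9
  bits 00100110 = 38

38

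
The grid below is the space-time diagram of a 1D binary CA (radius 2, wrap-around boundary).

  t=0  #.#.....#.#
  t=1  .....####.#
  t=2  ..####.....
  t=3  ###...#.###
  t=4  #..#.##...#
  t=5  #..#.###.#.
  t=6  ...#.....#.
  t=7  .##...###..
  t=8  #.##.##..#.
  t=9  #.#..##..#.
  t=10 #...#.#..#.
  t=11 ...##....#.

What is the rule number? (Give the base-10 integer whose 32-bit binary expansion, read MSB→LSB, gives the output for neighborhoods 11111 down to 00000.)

  #####|#  b31=1 t=3,i=0
  ####.|.  b30=0 t=1,i=7
  ###.#|.  b29=0 t=1,i=8
  ###..|.  b28=0 t=2,i=5
  ##.##|.  b27=0 t=8,i=4
  ##.#.|.  b26=0 t=0,i=1
  ##..#|.  b25=0 t=4,i=1
  ##...|#  b24=1 t=2,i=6
  #.###|.  b23=0 t=3,i=8
  #.##.|#  b22=1 t=0,i=10
  #.#.#|#  b21=1 t=5,i=9
  #.#..|.  b20=0 t=0,i=2
  #..##|#  b19=1 t=9,i=4
  #..#.|.  b18=0 t=4,i=2
  #...#|.  b17=0 t=3,i=4
  #....|.  b16=0 t=0,i=4
  .####|.  b15=0 t=1,i=6
  .###.|.  b14=0 t=5,i=6
  .##.#|.  b13=0 t=0,i=0
  .##..|#  b12=1 t=4,i=0
  .#.##|.  b11=0 t=0,i=9
  .#.#.|.  b10=0 t=5,i=10
  .#..#|.  b9=0 t=5,i=1
  .#...|.  b8=0 t=0,i=3
  ..###|#  b7=1 t=1,i=5
  ..##.|.  b6=0 t=4,i=10
  ..#.#|#  b5=1 t=0,i=8
  ..#..|.  b4=0 t=6,i=3
  ...##|#  b3=1 t=1,i=4
  ...#.|#  b2=1 t=0,i=7
  ....#|#  b1=1 t=0,i=6
  .....|#  b0=1 t=0,i=5
  bits 10000001011010000001000010101111 = 2171080879

2171080879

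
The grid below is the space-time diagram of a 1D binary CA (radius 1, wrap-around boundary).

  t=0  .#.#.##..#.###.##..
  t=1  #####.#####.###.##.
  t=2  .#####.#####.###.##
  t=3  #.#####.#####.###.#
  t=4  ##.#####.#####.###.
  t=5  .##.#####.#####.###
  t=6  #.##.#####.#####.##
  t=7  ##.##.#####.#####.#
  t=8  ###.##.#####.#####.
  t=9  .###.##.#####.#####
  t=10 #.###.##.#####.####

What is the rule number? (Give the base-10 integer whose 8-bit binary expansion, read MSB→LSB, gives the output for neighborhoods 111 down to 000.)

246

  ### -> #   bit 7 = 1  t=0,i=12
  ##. -> #   bit 6 = 1  t=0,i=6
  #.# -> #   bit 5 = 1  t=0,i=2
  #.. -> #   bit 4 = 1  t=0,i=7
  .## -> .   bit 3 = 0  t=0,i=5
  .#. -> #   bit 2 = 1  t=0,i=1
  ..# -> #   bit 1 = 1  t=0,i=0
  ... -> .   bit 0 = 0  t=0,i=18
  bits 11110110 = 246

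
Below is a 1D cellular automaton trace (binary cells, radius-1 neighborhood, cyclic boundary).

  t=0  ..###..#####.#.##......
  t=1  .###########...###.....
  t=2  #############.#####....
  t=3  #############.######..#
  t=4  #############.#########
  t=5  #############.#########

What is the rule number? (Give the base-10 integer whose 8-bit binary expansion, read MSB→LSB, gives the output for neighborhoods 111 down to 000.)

  ### -> #   bit 7 = 1  t=0,i=3
  ##. -> #   bit 6 = 1  t=0,i=4
  #.# -> .   bit 5 = 0  t=0,i=12
  #.. -> #   bit 4 = 1  t=0,i=5
  .## -> #   bit 3 = 1  t=0,i=2
  .#. -> .   bit 2 = 0  t=0,i=13
  ..# -> #   bit 1 = 1  t=0,i=1
  ... -> .   bit 0 = 0  t=0,i=0
  bits 11011010 = 218

218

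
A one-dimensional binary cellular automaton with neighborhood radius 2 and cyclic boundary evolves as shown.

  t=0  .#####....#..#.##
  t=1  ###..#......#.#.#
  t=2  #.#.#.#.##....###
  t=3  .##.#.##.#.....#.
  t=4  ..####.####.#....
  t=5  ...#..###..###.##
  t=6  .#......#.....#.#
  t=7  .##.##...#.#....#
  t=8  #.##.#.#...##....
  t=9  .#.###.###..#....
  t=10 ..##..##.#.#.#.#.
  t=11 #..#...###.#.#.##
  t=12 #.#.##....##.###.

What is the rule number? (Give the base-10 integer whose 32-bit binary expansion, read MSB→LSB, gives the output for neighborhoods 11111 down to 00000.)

481736961

  [31] ##### => .  t=0,i=3
  [30] ####. => .  t=0,i=4
  [29] ###.# => .  t=2,i=0
  [28] ###.. => #  t=0,i=5
  [27] ##.## => #  t=0,i=0
  [26] ##.#. => #  t=2,i=1
  [25] ##..# => .  t=1,i=3
  [24] ##... => .  t=0,i=6
  [23] #.### => #  t=0,i=1
  [22] #.##. => .  t=0,i=15
  [21] #.#.# => #  t=1,i=14
  [20] #.#.. => #  t=3,i=9
  [19] #..## => .  t=3,i=0
  [18] #..#. => #  t=0,i=12
  [17] #...# => #  t=5,i=1
  [16] #.... => .  t=0,i=7
  [15] .#### => #  t=0,i=2
  [14] .###. => .  t=5,i=7
  [13] .##.# => #  t=0,i=16
  [12] .##.. => #  t=2,i=9
  [11] .#.## => #  t=0,i=14
  [10] .#.#. => .  t=1,i=13
  [9] .#..# => .  t=0,i=11
  [8] .#... => #  t=1,i=6
  [7] ..### => .  t=2,i=14
  [6] ..##. => .  t=3,i=1
  [5] ..#.# => .  t=0,i=13
  [4] ..#.. => .  t=0,i=10
  [3] ...## => .  t=2,i=13
  [2] ...#. => .  t=0,i=9
  [1] ....# => .  t=0,i=8
  [0] ..... => #  t=1,i=8
  bits 00011100101101101011100100000001 = 481736961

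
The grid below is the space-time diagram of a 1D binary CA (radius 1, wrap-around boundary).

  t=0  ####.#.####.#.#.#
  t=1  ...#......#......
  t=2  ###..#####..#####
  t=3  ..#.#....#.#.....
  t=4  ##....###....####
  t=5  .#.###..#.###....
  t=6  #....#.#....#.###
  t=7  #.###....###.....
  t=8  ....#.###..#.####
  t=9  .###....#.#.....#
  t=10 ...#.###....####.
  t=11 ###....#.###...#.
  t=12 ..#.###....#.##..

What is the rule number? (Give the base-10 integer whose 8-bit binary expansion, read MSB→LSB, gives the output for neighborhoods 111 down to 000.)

  nb ###: next=.  (t=0,i=0, bit7=0)
  nb ##.: next=#  (t=0,i=3, bit6=1)
  nb #.#: next=.  (t=0,i=4, bit5=0)
  nb #..: next=.  (t=1,i=4, bit4=0)
  nb .##: next=.  (t=0,i=7, bit3=0)
  nb .#.: next=.  (t=0,i=5, bit2=0)
  nb ..#: next=#  (t=1,i=2, bit1=1)
  nb ...: next=#  (t=1,i=0, bit0=1)
  bits 01000011 = 67

67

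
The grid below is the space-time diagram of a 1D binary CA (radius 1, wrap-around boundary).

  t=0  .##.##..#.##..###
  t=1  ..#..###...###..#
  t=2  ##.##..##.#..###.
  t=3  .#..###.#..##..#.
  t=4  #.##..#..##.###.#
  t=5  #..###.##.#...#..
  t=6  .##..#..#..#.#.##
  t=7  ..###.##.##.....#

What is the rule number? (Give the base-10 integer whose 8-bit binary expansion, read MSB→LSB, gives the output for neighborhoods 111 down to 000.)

82

  nb ###: next=.  (t=0,i=15, bit7=0)
  nb ##.: next=#  (t=0,i=2, bit6=1)
  nb #.#: next=.  (t=0,i=0, bit5=0)
  nb #..: next=#  (t=0,i=6, bit4=1)
  nb .##: next=.  (t=0,i=1, bit3=0)
  nb .#.: next=.  (t=0,i=8, bit2=0)
  nb ..#: next=#  (t=0,i=7, bit1=1)
  nb ...: next=.  (t=1,i=9, bit0=0)
  bits 01010010 = 82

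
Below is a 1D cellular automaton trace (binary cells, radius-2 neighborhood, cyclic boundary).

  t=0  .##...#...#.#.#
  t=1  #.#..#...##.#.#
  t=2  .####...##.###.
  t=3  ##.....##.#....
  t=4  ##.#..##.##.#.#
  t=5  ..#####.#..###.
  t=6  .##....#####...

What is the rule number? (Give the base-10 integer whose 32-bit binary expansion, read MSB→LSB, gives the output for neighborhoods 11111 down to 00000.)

  nb #####: next=.  (t=5,i=4, bit31=0)
  nb ####.: next=.  (t=2,i=3, bit30=0)
  nb ###.#: next=.  (t=4,i=1, bit29=0)
  nb ###..: next=.  (t=2,i=4, bit28=0)
  nb ##.##: next=#  (t=2,i=10, bit27=1)
  nb ##.#.: next=#  (t=1,i=1, bit26=1)
  nb ##..#: next=.  (t=2,i=14, bit25=0)
  nb ##...: next=.  (t=0,i=3, bit24=0)
  nb #.###: next=.  (t=2,i=11, bit23=0)
  nb #.##.: next=.  (t=0,i=1, bit22=0)
  nb #.#.#: next=#  (t=0,i=12, bit21=1)
  nb #.#..: next=#  (t=1,i=2, bit20=1)
  nb #..##: next=#  (t=2,i=0, bit19=1)
  nb #..#.: next=#  (t=1,i=4, bit18=1)
  nb #...#: next=.  (t=0,i=4, bit17=0)
  nb #....: next=#  (t=3,i=3, bit16=1)
  nb .####: next=.  (t=2,i=2, bit15=0)
  nb .###.: next=.  (t=2,i=12, bit14=0)
  nb .##.#: next=.  (t=1,i=0, bit13=0)
  nb .##..: next=#  (t=0,i=2, bit12=1)
  nb .#.##: next=#  (t=0,i=0, bit11=1)
  nb .#.#.: next=.  (t=0,i=11, bit10=0)
  nb .#..#: next=#  (t=1,i=3, bit9=1)
  nb .#...: next=.  (t=0,i=7, bit8=0)
  nb ..###: next=#  (t=2,i=1, bit7=1)
  nb ..##.: next=#  (t=1,i=9, bit6=1)
  nb ..#.#: next=#  (t=0,i=10, bit5=1)
  nb ..#..: next=.  (t=0,i=6, bit4=0)
  nb ...##: next=#  (t=1,i=8, bit3=1)
  nb ...#.: next=#  (t=0,i=5, bit2=1)
  nb ....#: next=.  (t=3,i=5, bit1=0)
  nb .....: next=.  (t=3,i=4, bit0=0)
  bits 00001100001111010001101011101100 = 205331180

205331180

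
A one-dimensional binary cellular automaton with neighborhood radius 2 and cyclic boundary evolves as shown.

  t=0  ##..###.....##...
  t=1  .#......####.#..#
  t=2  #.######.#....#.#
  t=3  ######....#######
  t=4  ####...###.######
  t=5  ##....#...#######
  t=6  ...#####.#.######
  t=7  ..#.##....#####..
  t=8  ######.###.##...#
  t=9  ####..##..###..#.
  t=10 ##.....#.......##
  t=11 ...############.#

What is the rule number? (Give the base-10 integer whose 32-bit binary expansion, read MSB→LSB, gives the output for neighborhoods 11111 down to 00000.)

  nb #####: next=#  (t=2,i=4, bit31=1)
  nb ####.: next=.  (t=1,i=10, bit30=0)
  nb ###.#: next=.  (t=1,i=11, bit29=0)
  nb ###..: next=.  (t=0,i=6, bit28=0)
  nb ##.##: next=#  (t=2,i=1, bit27=1)
  nb ##.#.: next=.  (t=1,i=12, bit26=0)
  nb ##..#: next=.  (t=0,i=2, bit25=0)
  nb ##...: next=.  (t=0,i=7, bit24=0)
  nb #.###: next=#  (t=2,i=2, bit23=1)
  nb #.##.: next=#  (t=2,i=16, bit22=1)
  nb #.#.#: next=.  (t=6,i=9, bit21=0)
  nb #.#..: next=.  (t=1,i=1, bit20=0)
  nb #..##: next=.  (t=0,i=3, bit19=0)
  nb #..#.: next=.  (t=1,i=15, bit18=0)
  nb #...#: next=.  (t=0,i=15, bit17=0)
  nb #....: next=#  (t=0,i=8, bit16=1)
  nb .####: next=#  (t=1,i=9, bit15=1)
  nb .###.: next=.  (t=0,i=5, bit14=0)
  nb .##.#: next=#  (t=2,i=0, bit13=1)
  nb .##..: next=#  (t=0,i=1, bit12=1)
  nb .#.##: next=#  (t=2,i=15, bit11=1)
  nb .#.#.: next=#  (t=1,i=0, bit10=1)
  nb .#..#: next=#  (t=1,i=14, bit9=1)
  nb .#...: next=#  (t=1,i=2, bit8=1)
  nb ..###: next=.  (t=0,i=4, bit7=0)
  nb ..##.: next=.  (t=0,i=0, bit6=0)
  nb ..#.#: next=#  (t=1,i=16, bit5=1)
  nb ..#..: next=#  (t=5,i=6, bit4=1)
  nb ...##: next=#  (t=0,i=11, bit3=1)
  nb ...#.: next=#  (t=2,i=13, bit2=1)
  nb ....#: next=#  (t=0,i=10, bit1=1)
  nb .....: next=#  (t=0,i=9, bit0=1)
  bits 10001000110000011011111100111111 = 2294398783

2294398783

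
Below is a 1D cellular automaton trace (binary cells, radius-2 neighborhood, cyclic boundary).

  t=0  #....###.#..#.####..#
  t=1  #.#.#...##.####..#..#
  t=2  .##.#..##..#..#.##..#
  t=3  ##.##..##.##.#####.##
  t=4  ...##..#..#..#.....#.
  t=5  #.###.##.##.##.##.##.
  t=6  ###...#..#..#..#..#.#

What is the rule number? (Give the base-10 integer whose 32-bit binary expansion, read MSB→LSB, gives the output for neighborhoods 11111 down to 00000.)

  nb #####: next=.  (t=3,i=15, bit31=0)
  nb ####.: next=.  (t=0,i=16, bit30=0)
  nb ###.#: next=.  (t=0,i=7, bit29=0)
  nb ###..: next=#  (t=0,i=17, bit28=1)
  nb ##.##: next=.  (t=1,i=10, bit27=0)
  nb ##.#.: next=#  (t=0,i=8, bit26=1)
  nb ##..#: next=.  (t=0,i=18, bit25=0)
  nb ##...: next=.  (t=0,i=1, bit24=0)
  nb #.###: next=#  (t=0,i=14, bit23=1)
  nb #.##.: next=#  (t=2,i=1, bit22=1)
  nb #.#.#: next=#  (t=1,i=2, bit21=1)
  nb #.#..: next=#  (t=0,i=9, bit20=1)
  nb #..##: next=.  (t=0,i=19, bit19=0)
  nb #..#.: next=#  (t=0,i=11, bit18=1)
  nb #...#: next=.  (t=1,i=6, bit17=0)
  nb #....: next=#  (t=0,i=2, bit16=1)
  nb .####: next=.  (t=0,i=15, bit15=0)
  nb .###.: next=.  (t=0,i=6, bit14=0)
  nb .##.#: next=.  (t=1,i=0, bit13=0)
  nb .##..: next=#  (t=0,i=0, bit12=1)
  nb .#.##: next=#  (t=0,i=13, bit11=1)
  nb .#.#.: next=.  (t=1,i=3, bit10=0)
  nb .#..#: next=.  (t=0,i=10, bit9=0)
  nb .#...: next=.  (t=1,i=5, bit8=0)
  nb ..###: next=.  (t=0,i=5, bit7=0)
  nb ..##.: next=#  (t=0,i=20, bit6=1)
  nb ..#.#: next=#  (t=0,i=12, bit5=1)
  nb ..#..: next=#  (t=1,i=17, bit4=1)
  nb ...##: next=#  (t=0,i=4, bit3=1)
  nb ...#.: next=#  (t=4,i=18, bit2=1)
  nb ....#: next=.  (t=0,i=3, bit1=0)
  nb .....: next=#  (t=4,i=16, bit0=1)
  bits 00010100111101010001100001111101 = 351606909

351606909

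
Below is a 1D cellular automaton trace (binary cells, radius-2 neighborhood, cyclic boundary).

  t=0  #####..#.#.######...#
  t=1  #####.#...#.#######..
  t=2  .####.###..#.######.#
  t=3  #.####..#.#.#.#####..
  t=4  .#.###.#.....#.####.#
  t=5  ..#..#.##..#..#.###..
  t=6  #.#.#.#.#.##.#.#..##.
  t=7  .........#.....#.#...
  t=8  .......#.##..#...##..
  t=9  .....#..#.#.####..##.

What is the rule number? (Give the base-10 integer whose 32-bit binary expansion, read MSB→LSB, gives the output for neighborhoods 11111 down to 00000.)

  #####|#  b31=1 t=0,i=1
  ####.|#  b30=1 t=0,i=3
  ###.#|#  b29=1 t=1,i=4
  ###..|#  b28=1 t=0,i=4
  ##.##|#  b27=1 t=2,i=5
  ##.#.|.  b26=0 t=1,i=5
  ##..#|.  b25=0 t=0,i=5
  ##...|#  b24=1 t=0,i=17
  #.###|.  b23=0 t=0,i=11
  #.##.|.  b22=0 t=5,i=7
  #.#.#|.  b21=0 t=0,i=9
  #.#..|#  b20=1 t=1,i=6
  #..##|#  b19=1 t=1,i=20
  #..#.|#  b18=1 t=0,i=6
  #...#|#  b17=1 t=0,i=18
  #....|.  b16=0 t=4,i=9
  .####|#  b15=1 t=0,i=0
  .###.|.  b14=0 t=2,i=7
  .##.#|.  b13=0 t=6,i=11
  .##..|#  b12=1 t=5,i=8
  .#.##|#  b11=1 t=0,i=10
  .#.#.|.  b10=0 t=0,i=8
  .#..#|.  b9=0 t=5,i=3
  .#...|#  b8=1 t=1,i=7
  ..###|.  b7=0 t=0,i=20
  ..##.|.  b6=0 t=6,i=18
  ..#.#|.  b5=0 t=0,i=7
  ..#..|#  b4=1 t=5,i=2
  ...##|.  b3=0 t=0,i=19
  ...#.|.  b2=0 t=1,i=9
  ....#|#  b1=1 t=4,i=11
  .....|.  b0=0 t=4,i=10
  bits 11111001000111101001100100010010 = 4179532050

4179532050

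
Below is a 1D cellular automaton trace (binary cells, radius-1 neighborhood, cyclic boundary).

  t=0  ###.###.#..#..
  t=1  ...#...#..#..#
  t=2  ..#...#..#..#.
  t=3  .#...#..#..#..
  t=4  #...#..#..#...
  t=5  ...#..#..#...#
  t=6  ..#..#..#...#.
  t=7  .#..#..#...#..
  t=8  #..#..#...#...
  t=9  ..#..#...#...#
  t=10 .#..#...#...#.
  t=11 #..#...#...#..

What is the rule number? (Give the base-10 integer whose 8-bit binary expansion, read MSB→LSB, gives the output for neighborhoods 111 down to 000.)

  ###|.  b7=0 t=0,i=1
  ##.|.  b6=0 t=0,i=2
  #.#|#  b5=1 t=0,i=3
  #..|.  b4=0 t=0,i=9
  .##|.  b3=0 t=0,i=0
  .#.|.  b2=0 t=0,i=8
  ..#|#  b1=1 t=0,i=10
  ...|.  b0=0 t=1,i=1
  bits 00100010 = 34

34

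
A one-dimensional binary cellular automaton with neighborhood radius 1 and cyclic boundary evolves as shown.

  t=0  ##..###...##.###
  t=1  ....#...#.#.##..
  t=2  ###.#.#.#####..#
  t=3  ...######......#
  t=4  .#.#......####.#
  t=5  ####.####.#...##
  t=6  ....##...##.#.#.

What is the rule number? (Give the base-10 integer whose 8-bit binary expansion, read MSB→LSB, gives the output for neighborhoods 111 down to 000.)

45

  nb ###: next=.  (t=0,i=0, bit7=0)
  nb ##.: next=.  (t=0,i=1, bit6=0)
  nb #.#: next=#  (t=0,i=12, bit5=1)
  nb #..: next=.  (t=0,i=2, bit4=0)
  nb .##: next=#  (t=0,i=4, bit3=1)
  nb .#.: next=#  (t=1,i=4, bit2=1)
  nb ..#: next=.  (t=0,i=3, bit1=0)
  nb ...: next=#  (t=0,i=8, bit0=1)
  bits 00101101 = 45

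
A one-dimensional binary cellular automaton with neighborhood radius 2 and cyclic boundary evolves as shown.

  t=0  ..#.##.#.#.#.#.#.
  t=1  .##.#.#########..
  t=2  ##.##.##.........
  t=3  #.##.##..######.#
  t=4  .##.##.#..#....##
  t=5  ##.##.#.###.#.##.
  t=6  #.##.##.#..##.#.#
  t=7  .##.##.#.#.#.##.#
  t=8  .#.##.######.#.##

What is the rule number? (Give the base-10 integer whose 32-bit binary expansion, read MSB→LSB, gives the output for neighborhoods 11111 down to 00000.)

  ##### -> .   bit 31 = 0  t=1,i=8
  ####. -> .   bit 30 = 0  t=1,i=13
  ###.# -> .   bit 29 = 0  t=3,i=14
  ###.. -> .   bit 28 = 0  t=1,i=14
  ##.## -> #   bit 27 = 1  t=2,i=2
  ##.#. -> #   bit 26 = 1  t=0,i=6
  ##..# -> #   bit 25 = 1  t=3,i=7
  ##... -> .   bit 24 = 0  t=1,i=15
  #.### -> #   bit 23 = 1  t=1,i=6
  #.##. -> #   bit 22 = 1  t=0,i=4
  #.#.# -> #   bit 21 = 1  t=0,i=7
  #.#.. -> .   bit 20 = 0  t=0,i=15
  #..## -> .   bit 19 = 0  t=3,i=8
  #..#. -> #   bit 18 = 1  t=4,i=9
  #...# -> .   bit 17 = 0  t=0,i=0
  #.... -> #   bit 16 = 1  t=2,i=9
  .#### -> #   bit 15 = 1  t=1,i=7
  .###. -> .   bit 14 = 0  t=5,i=9
  .##.# -> .   bit 13 = 0  t=0,i=5
  .##.. -> .   bit 12 = 0  t=2,i=7
  .#.## -> .   bit 11 = 0  t=0,i=3
  .#.#. -> #   bit 10 = 1  t=0,i=8
  .#..# -> #   bit 9 = 1  t=4,i=8
  .#... -> .   bit 8 = 0  t=0,i=16
  ..### -> .   bit 7 = 0  t=3,i=9
  ..##. -> #   bit 6 = 1  t=1,i=1
  ..#.# -> #   bit 5 = 1  t=0,i=2
  ..#.. -> #   bit 4 = 1  t=4,i=10
  ...## -> #   bit 3 = 1  t=1,i=0
  ...#. -> #   bit 2 = 1  t=0,i=1
  ....# -> .   bit 1 = 0  t=2,i=15
  ..... -> #   bit 0 = 1  t=2,i=10
  bits 00001110111001011000011001111101 = 249923197

249923197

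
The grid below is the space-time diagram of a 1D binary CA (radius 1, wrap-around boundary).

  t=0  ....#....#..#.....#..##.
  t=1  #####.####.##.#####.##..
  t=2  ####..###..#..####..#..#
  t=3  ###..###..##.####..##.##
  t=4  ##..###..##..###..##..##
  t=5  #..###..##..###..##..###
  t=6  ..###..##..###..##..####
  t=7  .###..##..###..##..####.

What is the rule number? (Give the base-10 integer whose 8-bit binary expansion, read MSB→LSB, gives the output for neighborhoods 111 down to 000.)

143

  [7] ### => #  t=1,i=1
  [6] ##. => .  t=0,i=22
  [5] #.# => .  t=1,i=5
  [4] #.. => .  t=0,i=5
  [3] .## => #  t=0,i=21
  [2] .#. => #  t=0,i=4
  [1] ..# => #  t=0,i=3
  [0] ... => #  t=0,i=0
  bits 10001111 = 143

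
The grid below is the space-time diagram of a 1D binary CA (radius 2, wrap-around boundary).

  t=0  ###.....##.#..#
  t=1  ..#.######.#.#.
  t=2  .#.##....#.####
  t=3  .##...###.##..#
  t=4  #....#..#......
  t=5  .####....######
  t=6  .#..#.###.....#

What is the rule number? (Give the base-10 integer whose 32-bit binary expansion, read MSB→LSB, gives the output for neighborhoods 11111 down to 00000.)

817442127

  ##### -> .   bit 31 = 0  t=1,i=6
  ####. -> .   bit 30 = 0  t=0,i=1
  ###.# -> #   bit 29 = 1  t=1,i=9
  ###.. -> #   bit 28 = 1  t=0,i=2
  ##.## -> .   bit 27 = 0  t=3,i=9
  ##.#. -> .   bit 26 = 0  t=0,i=10
  ##..# -> .   bit 25 = 0  t=3,i=12
  ##... -> .   bit 24 = 0  t=0,i=3
  #.### -> #   bit 23 = 1  t=1,i=4
  #.##. -> .   bit 22 = 0  t=2,i=3
  #.#.# -> #   bit 21 = 1  t=1,i=11
  #.#.. -> #   bit 20 = 1  t=0,i=11
  #..## -> #   bit 19 = 1  t=0,i=13
  #..#. -> .   bit 18 = 0  t=3,i=13
  #...# -> .   bit 17 = 0  t=1,i=0
  #.... -> #   bit 16 = 1  t=0,i=4
  .#### -> .   bit 15 = 0  t=0,i=0
  .###. -> .   bit 14 = 0  t=3,i=7
  .##.# -> #   bit 13 = 1  t=0,i=9
  .##.. -> .   bit 12 = 0  t=2,i=4
  .#.## -> #   bit 11 = 1  t=1,i=3
  .#.#. -> #   bit 10 = 1  t=1,i=12
  .#..# -> .   bit 9 = 0  t=0,i=12
  .#... -> #   bit 8 = 1  t=1,i=14
  ..### -> .   bit 7 = 0  t=0,i=14
  ..##. -> #   bit 6 = 1  t=0,i=8
  ..#.# -> .   bit 5 = 0  t=1,i=2
  ..#.. -> .   bit 4 = 0  t=4,i=0
  ...## -> #   bit 3 = 1  t=0,i=7
  ...#. -> #   bit 2 = 1  t=1,i=1
  ....# -> #   bit 1 = 1  t=0,i=6
  ..... -> #   bit 0 = 1  t=0,i=5
  bits 00110000101110010010110101001111 = 817442127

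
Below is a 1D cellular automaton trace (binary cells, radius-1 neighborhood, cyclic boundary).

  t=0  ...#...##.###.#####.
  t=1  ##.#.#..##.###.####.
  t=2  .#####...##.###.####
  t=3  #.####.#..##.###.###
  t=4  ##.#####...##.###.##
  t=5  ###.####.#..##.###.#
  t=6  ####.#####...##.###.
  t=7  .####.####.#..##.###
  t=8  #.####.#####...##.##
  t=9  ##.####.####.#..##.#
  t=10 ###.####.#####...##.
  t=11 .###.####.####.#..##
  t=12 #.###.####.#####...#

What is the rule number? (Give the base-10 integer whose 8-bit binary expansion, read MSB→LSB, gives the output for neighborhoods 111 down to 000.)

229

  ###|#  b7=1 t=0,i=11
  ##.|#  b6=1 t=0,i=8
  #.#|#  b5=1 t=0,i=9
  #..|.  b4=0 t=0,i=4
  .##|.  b3=0 t=0,i=7
  .#.|#  b2=1 t=0,i=3
  ..#|.  b1=0 t=0,i=2
  ...|#  b0=1 t=0,i=0
  bits 11100101 = 229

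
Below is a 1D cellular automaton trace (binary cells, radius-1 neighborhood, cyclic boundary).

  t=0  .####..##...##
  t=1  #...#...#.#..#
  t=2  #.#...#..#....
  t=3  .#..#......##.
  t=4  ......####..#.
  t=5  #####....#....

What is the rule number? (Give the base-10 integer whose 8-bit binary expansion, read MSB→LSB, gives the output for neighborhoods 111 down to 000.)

97

  ###|.  b7=0 t=0,i=2
  ##.|#  b6=1 t=0,i=4
  #.#|#  b5=1 t=0,i=0
  #..|.  b4=0 t=0,i=5
  .##|.  b3=0 t=0,i=1
  .#.|.  b2=0 t=1,i=4
  ..#|.  b1=0 t=0,i=6
  ...|#  b0=1 t=0,i=10
  bits 01100001 = 97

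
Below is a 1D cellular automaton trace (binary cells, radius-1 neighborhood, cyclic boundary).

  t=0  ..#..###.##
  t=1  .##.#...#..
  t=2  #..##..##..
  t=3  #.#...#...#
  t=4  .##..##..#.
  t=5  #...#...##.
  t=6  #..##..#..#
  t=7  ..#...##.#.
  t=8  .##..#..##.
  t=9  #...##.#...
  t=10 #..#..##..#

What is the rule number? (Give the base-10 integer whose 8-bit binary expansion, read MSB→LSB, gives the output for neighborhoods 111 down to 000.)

  nb ###: next=.  (t=0,i=6, bit7=0)
  nb ##.: next=.  (t=0,i=7, bit6=0)
  nb #.#: next=#  (t=0,i=8, bit5=1)
  nb #..: next=.  (t=0,i=0, bit4=0)
  nb .##: next=.  (t=0,i=5, bit3=0)
  nb .#.: next=#  (t=0,i=2, bit2=1)
  nb ..#: next=#  (t=0,i=1, bit1=1)
  nb ...: next=.  (t=1,i=6, bit0=0)
  bits 00100110 = 38

38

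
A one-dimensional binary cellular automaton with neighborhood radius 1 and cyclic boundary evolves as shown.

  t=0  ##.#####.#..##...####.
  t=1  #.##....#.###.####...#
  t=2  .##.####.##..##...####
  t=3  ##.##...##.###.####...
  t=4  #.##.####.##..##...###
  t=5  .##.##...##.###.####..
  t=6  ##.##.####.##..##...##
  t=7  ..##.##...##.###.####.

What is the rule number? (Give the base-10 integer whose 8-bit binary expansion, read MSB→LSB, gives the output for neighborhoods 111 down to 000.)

59

  [7] ### => .  t=0,i=4
  [6] ##. => .  t=0,i=1
  [5] #.# => #  t=0,i=2
  [4] #.. => #  t=0,i=10
  [3] .## => #  t=0,i=0
  [2] .#. => .  t=0,i=9
  [1] ..# => #  t=0,i=11
  [0] ... => #  t=0,i=15
  bits 00111011 = 59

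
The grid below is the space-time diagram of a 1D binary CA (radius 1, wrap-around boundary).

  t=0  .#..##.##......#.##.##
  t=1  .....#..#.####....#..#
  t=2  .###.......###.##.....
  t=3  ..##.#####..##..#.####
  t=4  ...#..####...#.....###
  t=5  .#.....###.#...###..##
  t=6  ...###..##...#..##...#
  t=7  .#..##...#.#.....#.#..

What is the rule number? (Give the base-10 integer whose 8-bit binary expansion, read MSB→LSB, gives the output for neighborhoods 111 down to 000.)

  ###|#  b7=1 t=1,i=11
  ##.|#  b6=1 t=0,i=5
  #.#|.  b5=0 t=0,i=0
  #..|.  b4=0 t=0,i=2
  .##|.  b3=0 t=0,i=4
  .#.|.  b2=0 t=0,i=1
  ..#|.  b1=0 t=0,i=3
  ...|#  b0=1 t=0,i=10
  bits 11000001 = 193

193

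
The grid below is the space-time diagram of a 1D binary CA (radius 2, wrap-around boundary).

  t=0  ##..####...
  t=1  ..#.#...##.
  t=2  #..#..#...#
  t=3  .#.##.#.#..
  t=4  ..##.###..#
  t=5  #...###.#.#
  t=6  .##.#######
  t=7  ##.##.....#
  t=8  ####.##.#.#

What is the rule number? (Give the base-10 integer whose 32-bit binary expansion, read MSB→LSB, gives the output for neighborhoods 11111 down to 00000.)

  ##### -> .   bit 31 = 0  t=6,i=6
  ####. -> .   bit 30 = 0  t=0,i=6
  ###.# -> #   bit 29 = 1  t=5,i=6
  ###.. -> .   bit 28 = 0  t=0,i=7
  ##.## -> #   bit 27 = 1  t=4,i=4
  ##.#. -> #   bit 26 = 1  t=3,i=5
  ##..# -> #   bit 25 = 1  t=0,i=2
  ##... -> #   bit 24 = 1  t=0,i=8
  #.### -> #   bit 23 = 1  t=4,i=5
  #.##. -> #   bit 22 = 1  t=3,i=3
  #.#.# -> #   bit 21 = 1  t=3,i=6
  #.#.. -> .   bit 20 = 0  t=1,i=4
  #..## -> .   bit 19 = 0  t=0,i=3
  #..#. -> .   bit 18 = 0  t=2,i=2
  #...# -> #   bit 17 = 1  t=0,i=9
  #.... -> #   bit 16 = 1  t=7,i=6
  .#### -> .   bit 15 = 0  t=0,i=5
  .###. -> #   bit 14 = 1  t=4,i=6
  .##.# -> .   bit 13 = 0  t=3,i=4
  .##.. -> .   bit 12 = 0  t=0,i=1
  .#.## -> #   bit 11 = 1  t=3,i=2
  .#.#. -> #   bit 10 = 1  t=1,i=3
  .#..# -> #   bit 9 = 1  t=2,i=4
  .#... -> .   bit 8 = 0  t=1,i=5
  ..### -> #   bit 7 = 1  t=0,i=4
  ..##. -> .   bit 6 = 0  t=0,i=0
  ..#.# -> .   bit 5 = 0  t=1,i=2
  ..#.. -> #   bit 4 = 1  t=2,i=3
  ...## -> .   bit 3 = 0  t=0,i=10
  ...#. -> .   bit 2 = 0  t=1,i=1
  ....# -> #   bit 1 = 1  t=7,i=8
  ..... -> .   bit 0 = 0  t=7,i=7
  bits 00101111111000110100111010010010 = 803425938

803425938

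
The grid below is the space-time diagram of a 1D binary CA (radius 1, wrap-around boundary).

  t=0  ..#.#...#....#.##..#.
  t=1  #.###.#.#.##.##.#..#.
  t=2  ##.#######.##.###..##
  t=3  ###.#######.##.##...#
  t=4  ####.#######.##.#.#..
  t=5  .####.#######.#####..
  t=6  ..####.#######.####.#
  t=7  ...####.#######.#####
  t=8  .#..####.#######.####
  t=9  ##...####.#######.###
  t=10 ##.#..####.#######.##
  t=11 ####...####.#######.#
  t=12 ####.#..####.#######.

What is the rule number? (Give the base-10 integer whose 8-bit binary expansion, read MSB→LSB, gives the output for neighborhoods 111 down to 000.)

  ###|#  b7=1 t=1,i=3
  ##.|#  b6=1 t=0,i=16
  #.#|#  b5=1 t=0,i=3
  #..|.  b4=0 t=0,i=5
  .##|.  b3=0 t=0,i=15
  .#.|#  b2=1 t=0,i=2
  ..#|.  b1=0 t=0,i=1
  ...|#  b0=1 t=0,i=0
  bits 11100101 = 229

229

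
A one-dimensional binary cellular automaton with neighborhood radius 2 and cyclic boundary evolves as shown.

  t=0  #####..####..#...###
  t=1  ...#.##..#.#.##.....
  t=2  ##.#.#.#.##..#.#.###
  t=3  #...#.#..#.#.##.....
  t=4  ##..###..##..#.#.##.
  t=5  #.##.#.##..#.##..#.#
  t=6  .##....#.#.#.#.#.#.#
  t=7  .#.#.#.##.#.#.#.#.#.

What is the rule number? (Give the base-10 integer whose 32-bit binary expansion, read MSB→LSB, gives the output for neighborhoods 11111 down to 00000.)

  [31] ##### => .  t=0,i=0
  [30] ####. => #  t=0,i=3
  [29] ###.# => .  t=2,i=1
  [28] ###.. => .  t=0,i=4
  [27] ##.## => #  t=4,i=19
  [26] ##.#. => .  t=2,i=2
  [25] ##..# => #  t=0,i=5
  [24] ##... => #  t=1,i=15
  [23] #.### => .  t=2,i=17
  [22] #.##. => #  t=1,i=5
  [21] #.#.# => .  t=1,i=11
  [20] #.#.. => #  t=3,i=6
  [19] #..## => #  t=0,i=6
  [18] #..#. => .  t=0,i=12
  [17] #...# => .  t=0,i=15
  [16] #.... => .  t=1,i=16
  [15] .#### => .  t=0,i=8
  [14] .###. => #  t=4,i=5
  [13] .##.# => .  t=4,i=18
  [12] .##.. => .  t=1,i=6
  [11] .#.## => .  t=1,i=4
  [10] .#.#. => #  t=1,i=10
  [9] .#..# => .  t=3,i=7
  [8] .#... => #  t=0,i=14
  [7] ..### => .  t=0,i=7
  [6] ..##. => .  t=4,i=9
  [5] ..#.# => #  t=1,i=3
  [4] ..#.. => #  t=0,i=13
  [3] ...## => .  t=0,i=16
  [2] ...#. => .  t=1,i=2
  [1] ....# => #  t=1,i=1
  [0] ..... => #  t=1,i=0
  bits 01001011010110000100010100110011 = 1264076083

1264076083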